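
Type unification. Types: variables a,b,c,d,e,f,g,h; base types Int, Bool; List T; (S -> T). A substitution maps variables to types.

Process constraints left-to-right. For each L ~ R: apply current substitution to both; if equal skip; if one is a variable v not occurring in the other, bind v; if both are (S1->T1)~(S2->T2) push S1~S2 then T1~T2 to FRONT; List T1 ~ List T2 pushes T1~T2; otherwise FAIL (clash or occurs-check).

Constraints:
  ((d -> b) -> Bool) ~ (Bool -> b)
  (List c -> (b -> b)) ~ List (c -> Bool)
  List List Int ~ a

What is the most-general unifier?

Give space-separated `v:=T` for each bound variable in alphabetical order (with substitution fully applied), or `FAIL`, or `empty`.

step 1: unify ((d -> b) -> Bool) ~ (Bool -> b)  [subst: {-} | 2 pending]
  -> decompose arrow: push (d -> b)~Bool, Bool~b
step 2: unify (d -> b) ~ Bool  [subst: {-} | 3 pending]
  clash: (d -> b) vs Bool

Answer: FAIL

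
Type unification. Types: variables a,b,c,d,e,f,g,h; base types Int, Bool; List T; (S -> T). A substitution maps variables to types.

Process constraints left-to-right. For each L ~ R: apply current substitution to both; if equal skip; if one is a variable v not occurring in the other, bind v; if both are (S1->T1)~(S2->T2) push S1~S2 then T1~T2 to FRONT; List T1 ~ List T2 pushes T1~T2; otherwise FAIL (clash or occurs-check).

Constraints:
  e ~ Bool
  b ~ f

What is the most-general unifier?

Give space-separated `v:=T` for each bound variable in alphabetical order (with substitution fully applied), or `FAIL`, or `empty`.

Answer: b:=f e:=Bool

Derivation:
step 1: unify e ~ Bool  [subst: {-} | 1 pending]
  bind e := Bool
step 2: unify b ~ f  [subst: {e:=Bool} | 0 pending]
  bind b := f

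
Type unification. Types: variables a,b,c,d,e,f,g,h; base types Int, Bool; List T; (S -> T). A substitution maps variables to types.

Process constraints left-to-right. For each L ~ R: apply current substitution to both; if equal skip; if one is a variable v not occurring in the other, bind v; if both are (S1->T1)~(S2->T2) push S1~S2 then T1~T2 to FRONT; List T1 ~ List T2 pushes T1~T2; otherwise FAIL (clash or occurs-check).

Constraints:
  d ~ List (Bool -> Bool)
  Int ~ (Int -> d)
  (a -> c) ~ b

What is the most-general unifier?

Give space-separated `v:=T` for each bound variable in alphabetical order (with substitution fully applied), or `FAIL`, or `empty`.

step 1: unify d ~ List (Bool -> Bool)  [subst: {-} | 2 pending]
  bind d := List (Bool -> Bool)
step 2: unify Int ~ (Int -> List (Bool -> Bool))  [subst: {d:=List (Bool -> Bool)} | 1 pending]
  clash: Int vs (Int -> List (Bool -> Bool))

Answer: FAIL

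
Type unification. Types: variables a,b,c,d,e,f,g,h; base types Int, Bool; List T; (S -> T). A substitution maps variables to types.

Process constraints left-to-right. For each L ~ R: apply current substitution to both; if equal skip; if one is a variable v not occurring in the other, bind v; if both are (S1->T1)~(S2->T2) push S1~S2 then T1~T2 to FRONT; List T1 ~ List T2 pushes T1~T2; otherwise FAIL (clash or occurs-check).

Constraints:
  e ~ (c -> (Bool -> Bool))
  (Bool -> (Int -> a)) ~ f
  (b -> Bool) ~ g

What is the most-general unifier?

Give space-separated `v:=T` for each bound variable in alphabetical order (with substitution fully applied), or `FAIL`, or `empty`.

step 1: unify e ~ (c -> (Bool -> Bool))  [subst: {-} | 2 pending]
  bind e := (c -> (Bool -> Bool))
step 2: unify (Bool -> (Int -> a)) ~ f  [subst: {e:=(c -> (Bool -> Bool))} | 1 pending]
  bind f := (Bool -> (Int -> a))
step 3: unify (b -> Bool) ~ g  [subst: {e:=(c -> (Bool -> Bool)), f:=(Bool -> (Int -> a))} | 0 pending]
  bind g := (b -> Bool)

Answer: e:=(c -> (Bool -> Bool)) f:=(Bool -> (Int -> a)) g:=(b -> Bool)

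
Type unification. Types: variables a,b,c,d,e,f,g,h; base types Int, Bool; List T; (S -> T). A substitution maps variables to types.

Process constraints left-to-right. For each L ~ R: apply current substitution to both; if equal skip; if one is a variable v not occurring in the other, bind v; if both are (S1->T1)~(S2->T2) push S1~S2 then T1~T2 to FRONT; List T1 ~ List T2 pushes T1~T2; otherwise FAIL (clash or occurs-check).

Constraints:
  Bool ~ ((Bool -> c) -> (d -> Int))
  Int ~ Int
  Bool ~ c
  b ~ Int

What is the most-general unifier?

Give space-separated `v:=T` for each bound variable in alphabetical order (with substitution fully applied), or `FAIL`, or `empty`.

Answer: FAIL

Derivation:
step 1: unify Bool ~ ((Bool -> c) -> (d -> Int))  [subst: {-} | 3 pending]
  clash: Bool vs ((Bool -> c) -> (d -> Int))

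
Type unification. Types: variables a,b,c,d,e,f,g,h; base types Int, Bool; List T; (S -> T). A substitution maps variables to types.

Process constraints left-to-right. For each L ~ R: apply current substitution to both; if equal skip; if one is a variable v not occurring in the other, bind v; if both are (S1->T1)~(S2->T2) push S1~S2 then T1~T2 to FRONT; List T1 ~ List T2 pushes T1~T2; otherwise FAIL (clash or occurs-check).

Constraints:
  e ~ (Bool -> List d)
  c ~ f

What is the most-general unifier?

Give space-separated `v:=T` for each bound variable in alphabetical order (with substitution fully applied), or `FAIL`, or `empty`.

step 1: unify e ~ (Bool -> List d)  [subst: {-} | 1 pending]
  bind e := (Bool -> List d)
step 2: unify c ~ f  [subst: {e:=(Bool -> List d)} | 0 pending]
  bind c := f

Answer: c:=f e:=(Bool -> List d)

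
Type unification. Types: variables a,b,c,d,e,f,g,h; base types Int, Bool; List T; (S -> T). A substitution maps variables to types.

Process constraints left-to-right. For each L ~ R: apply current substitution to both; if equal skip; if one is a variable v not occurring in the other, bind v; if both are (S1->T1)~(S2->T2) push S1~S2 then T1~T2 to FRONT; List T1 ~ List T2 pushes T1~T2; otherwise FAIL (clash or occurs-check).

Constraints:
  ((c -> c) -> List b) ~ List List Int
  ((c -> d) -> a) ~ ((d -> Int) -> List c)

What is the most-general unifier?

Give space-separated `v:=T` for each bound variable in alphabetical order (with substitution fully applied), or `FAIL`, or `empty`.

step 1: unify ((c -> c) -> List b) ~ List List Int  [subst: {-} | 1 pending]
  clash: ((c -> c) -> List b) vs List List Int

Answer: FAIL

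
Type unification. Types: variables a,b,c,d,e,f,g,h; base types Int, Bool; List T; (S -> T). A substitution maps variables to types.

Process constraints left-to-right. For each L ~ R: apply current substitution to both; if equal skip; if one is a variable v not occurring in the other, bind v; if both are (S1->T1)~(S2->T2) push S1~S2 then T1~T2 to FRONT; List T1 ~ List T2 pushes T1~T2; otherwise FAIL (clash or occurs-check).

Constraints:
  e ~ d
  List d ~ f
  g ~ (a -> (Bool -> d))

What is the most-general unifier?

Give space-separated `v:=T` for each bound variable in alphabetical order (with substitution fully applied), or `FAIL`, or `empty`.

step 1: unify e ~ d  [subst: {-} | 2 pending]
  bind e := d
step 2: unify List d ~ f  [subst: {e:=d} | 1 pending]
  bind f := List d
step 3: unify g ~ (a -> (Bool -> d))  [subst: {e:=d, f:=List d} | 0 pending]
  bind g := (a -> (Bool -> d))

Answer: e:=d f:=List d g:=(a -> (Bool -> d))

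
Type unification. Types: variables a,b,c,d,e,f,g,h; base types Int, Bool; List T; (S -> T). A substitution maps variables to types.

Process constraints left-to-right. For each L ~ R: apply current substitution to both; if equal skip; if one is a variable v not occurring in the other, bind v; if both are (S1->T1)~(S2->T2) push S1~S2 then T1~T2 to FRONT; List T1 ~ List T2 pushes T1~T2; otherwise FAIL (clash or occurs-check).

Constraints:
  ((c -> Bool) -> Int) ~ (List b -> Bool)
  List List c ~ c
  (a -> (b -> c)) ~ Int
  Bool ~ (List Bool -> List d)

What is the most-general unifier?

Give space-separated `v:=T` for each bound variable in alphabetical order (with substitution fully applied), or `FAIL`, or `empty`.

step 1: unify ((c -> Bool) -> Int) ~ (List b -> Bool)  [subst: {-} | 3 pending]
  -> decompose arrow: push (c -> Bool)~List b, Int~Bool
step 2: unify (c -> Bool) ~ List b  [subst: {-} | 4 pending]
  clash: (c -> Bool) vs List b

Answer: FAIL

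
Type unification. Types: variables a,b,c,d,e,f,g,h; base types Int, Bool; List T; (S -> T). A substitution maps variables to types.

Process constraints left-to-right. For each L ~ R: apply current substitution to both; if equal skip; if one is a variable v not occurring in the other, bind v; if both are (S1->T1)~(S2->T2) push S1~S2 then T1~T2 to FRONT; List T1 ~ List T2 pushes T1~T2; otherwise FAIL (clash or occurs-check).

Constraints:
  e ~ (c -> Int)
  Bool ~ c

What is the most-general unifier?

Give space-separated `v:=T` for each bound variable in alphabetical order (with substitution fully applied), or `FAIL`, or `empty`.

Answer: c:=Bool e:=(Bool -> Int)

Derivation:
step 1: unify e ~ (c -> Int)  [subst: {-} | 1 pending]
  bind e := (c -> Int)
step 2: unify Bool ~ c  [subst: {e:=(c -> Int)} | 0 pending]
  bind c := Bool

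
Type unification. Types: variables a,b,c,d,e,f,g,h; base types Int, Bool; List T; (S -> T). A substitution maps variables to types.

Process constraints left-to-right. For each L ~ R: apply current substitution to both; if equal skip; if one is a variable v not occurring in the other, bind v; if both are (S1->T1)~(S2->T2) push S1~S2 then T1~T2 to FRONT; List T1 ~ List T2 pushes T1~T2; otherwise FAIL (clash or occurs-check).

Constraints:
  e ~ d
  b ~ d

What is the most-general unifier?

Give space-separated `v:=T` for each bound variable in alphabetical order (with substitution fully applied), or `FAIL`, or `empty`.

step 1: unify e ~ d  [subst: {-} | 1 pending]
  bind e := d
step 2: unify b ~ d  [subst: {e:=d} | 0 pending]
  bind b := d

Answer: b:=d e:=d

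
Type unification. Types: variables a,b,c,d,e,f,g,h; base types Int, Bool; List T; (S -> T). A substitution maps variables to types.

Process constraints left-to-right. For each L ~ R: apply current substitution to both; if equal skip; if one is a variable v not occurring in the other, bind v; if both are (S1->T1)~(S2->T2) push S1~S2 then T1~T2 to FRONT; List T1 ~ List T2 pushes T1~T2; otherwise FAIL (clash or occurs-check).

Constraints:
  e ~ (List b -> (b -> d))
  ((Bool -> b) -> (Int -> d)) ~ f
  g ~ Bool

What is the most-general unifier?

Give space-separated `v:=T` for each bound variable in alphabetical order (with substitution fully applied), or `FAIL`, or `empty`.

step 1: unify e ~ (List b -> (b -> d))  [subst: {-} | 2 pending]
  bind e := (List b -> (b -> d))
step 2: unify ((Bool -> b) -> (Int -> d)) ~ f  [subst: {e:=(List b -> (b -> d))} | 1 pending]
  bind f := ((Bool -> b) -> (Int -> d))
step 3: unify g ~ Bool  [subst: {e:=(List b -> (b -> d)), f:=((Bool -> b) -> (Int -> d))} | 0 pending]
  bind g := Bool

Answer: e:=(List b -> (b -> d)) f:=((Bool -> b) -> (Int -> d)) g:=Bool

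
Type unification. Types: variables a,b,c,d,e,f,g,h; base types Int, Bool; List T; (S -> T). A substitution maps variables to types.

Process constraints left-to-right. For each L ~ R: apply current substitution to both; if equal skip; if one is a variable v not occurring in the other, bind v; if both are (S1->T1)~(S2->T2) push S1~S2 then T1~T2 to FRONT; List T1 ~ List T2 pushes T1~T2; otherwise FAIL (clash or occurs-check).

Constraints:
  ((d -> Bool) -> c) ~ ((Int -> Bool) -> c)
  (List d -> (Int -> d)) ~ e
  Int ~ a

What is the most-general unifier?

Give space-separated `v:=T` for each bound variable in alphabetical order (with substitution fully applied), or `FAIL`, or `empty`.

Answer: a:=Int d:=Int e:=(List Int -> (Int -> Int))

Derivation:
step 1: unify ((d -> Bool) -> c) ~ ((Int -> Bool) -> c)  [subst: {-} | 2 pending]
  -> decompose arrow: push (d -> Bool)~(Int -> Bool), c~c
step 2: unify (d -> Bool) ~ (Int -> Bool)  [subst: {-} | 3 pending]
  -> decompose arrow: push d~Int, Bool~Bool
step 3: unify d ~ Int  [subst: {-} | 4 pending]
  bind d := Int
step 4: unify Bool ~ Bool  [subst: {d:=Int} | 3 pending]
  -> identical, skip
step 5: unify c ~ c  [subst: {d:=Int} | 2 pending]
  -> identical, skip
step 6: unify (List Int -> (Int -> Int)) ~ e  [subst: {d:=Int} | 1 pending]
  bind e := (List Int -> (Int -> Int))
step 7: unify Int ~ a  [subst: {d:=Int, e:=(List Int -> (Int -> Int))} | 0 pending]
  bind a := Int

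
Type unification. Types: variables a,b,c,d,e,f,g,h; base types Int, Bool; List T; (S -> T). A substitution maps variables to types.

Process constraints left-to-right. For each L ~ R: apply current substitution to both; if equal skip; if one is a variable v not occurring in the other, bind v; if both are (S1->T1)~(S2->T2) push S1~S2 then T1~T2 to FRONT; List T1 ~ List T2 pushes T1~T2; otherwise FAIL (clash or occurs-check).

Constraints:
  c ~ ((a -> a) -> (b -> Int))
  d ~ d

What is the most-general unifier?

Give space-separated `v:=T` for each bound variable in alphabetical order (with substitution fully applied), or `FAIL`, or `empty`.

step 1: unify c ~ ((a -> a) -> (b -> Int))  [subst: {-} | 1 pending]
  bind c := ((a -> a) -> (b -> Int))
step 2: unify d ~ d  [subst: {c:=((a -> a) -> (b -> Int))} | 0 pending]
  -> identical, skip

Answer: c:=((a -> a) -> (b -> Int))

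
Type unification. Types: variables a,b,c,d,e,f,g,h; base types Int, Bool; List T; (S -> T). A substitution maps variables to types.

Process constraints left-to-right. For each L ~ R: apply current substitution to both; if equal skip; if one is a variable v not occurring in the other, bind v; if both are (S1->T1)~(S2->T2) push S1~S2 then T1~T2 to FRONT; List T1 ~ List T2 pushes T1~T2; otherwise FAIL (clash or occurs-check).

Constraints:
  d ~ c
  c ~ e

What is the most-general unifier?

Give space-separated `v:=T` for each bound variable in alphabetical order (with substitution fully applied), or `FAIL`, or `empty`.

step 1: unify d ~ c  [subst: {-} | 1 pending]
  bind d := c
step 2: unify c ~ e  [subst: {d:=c} | 0 pending]
  bind c := e

Answer: c:=e d:=e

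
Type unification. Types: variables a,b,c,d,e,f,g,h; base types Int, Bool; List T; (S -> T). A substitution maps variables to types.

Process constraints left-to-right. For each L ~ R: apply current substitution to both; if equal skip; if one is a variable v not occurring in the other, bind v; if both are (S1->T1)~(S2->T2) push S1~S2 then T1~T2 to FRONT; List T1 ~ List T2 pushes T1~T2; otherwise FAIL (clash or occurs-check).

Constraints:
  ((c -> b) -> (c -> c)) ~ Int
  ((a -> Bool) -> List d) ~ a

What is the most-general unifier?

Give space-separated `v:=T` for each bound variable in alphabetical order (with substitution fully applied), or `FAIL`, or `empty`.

Answer: FAIL

Derivation:
step 1: unify ((c -> b) -> (c -> c)) ~ Int  [subst: {-} | 1 pending]
  clash: ((c -> b) -> (c -> c)) vs Int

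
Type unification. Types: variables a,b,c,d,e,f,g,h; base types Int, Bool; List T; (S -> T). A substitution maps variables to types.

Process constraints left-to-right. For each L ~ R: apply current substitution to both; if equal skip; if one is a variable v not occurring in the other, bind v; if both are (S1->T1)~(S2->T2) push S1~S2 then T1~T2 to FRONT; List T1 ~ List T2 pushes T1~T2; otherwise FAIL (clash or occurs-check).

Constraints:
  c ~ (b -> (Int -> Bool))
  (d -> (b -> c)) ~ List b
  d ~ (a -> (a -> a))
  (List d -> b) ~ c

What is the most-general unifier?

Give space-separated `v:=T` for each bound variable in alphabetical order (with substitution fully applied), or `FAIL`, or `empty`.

step 1: unify c ~ (b -> (Int -> Bool))  [subst: {-} | 3 pending]
  bind c := (b -> (Int -> Bool))
step 2: unify (d -> (b -> (b -> (Int -> Bool)))) ~ List b  [subst: {c:=(b -> (Int -> Bool))} | 2 pending]
  clash: (d -> (b -> (b -> (Int -> Bool)))) vs List b

Answer: FAIL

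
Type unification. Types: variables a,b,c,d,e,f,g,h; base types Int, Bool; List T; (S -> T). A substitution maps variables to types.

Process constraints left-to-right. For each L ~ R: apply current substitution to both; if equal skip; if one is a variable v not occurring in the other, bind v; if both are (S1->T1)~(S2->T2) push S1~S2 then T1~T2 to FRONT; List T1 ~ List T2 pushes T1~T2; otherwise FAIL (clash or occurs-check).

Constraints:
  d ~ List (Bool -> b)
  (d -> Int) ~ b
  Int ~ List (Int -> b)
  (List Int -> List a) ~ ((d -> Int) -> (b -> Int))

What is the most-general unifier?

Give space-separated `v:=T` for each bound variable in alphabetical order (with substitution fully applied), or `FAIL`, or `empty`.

Answer: FAIL

Derivation:
step 1: unify d ~ List (Bool -> b)  [subst: {-} | 3 pending]
  bind d := List (Bool -> b)
step 2: unify (List (Bool -> b) -> Int) ~ b  [subst: {d:=List (Bool -> b)} | 2 pending]
  occurs-check fail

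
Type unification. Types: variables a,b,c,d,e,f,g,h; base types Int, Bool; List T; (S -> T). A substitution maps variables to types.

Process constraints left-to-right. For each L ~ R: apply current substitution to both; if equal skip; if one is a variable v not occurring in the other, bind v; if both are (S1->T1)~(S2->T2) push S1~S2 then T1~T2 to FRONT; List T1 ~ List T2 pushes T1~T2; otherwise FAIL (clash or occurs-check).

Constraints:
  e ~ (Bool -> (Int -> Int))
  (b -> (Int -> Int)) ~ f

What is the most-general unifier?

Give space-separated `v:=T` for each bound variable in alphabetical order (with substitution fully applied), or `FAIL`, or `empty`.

step 1: unify e ~ (Bool -> (Int -> Int))  [subst: {-} | 1 pending]
  bind e := (Bool -> (Int -> Int))
step 2: unify (b -> (Int -> Int)) ~ f  [subst: {e:=(Bool -> (Int -> Int))} | 0 pending]
  bind f := (b -> (Int -> Int))

Answer: e:=(Bool -> (Int -> Int)) f:=(b -> (Int -> Int))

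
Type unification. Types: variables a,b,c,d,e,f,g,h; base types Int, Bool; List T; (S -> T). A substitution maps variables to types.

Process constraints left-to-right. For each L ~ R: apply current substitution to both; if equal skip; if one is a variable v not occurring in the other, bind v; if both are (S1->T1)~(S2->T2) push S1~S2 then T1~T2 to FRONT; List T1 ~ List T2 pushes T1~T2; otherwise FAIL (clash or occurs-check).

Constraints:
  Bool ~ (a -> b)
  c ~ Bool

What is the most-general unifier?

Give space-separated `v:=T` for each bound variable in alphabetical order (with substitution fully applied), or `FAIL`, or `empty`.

step 1: unify Bool ~ (a -> b)  [subst: {-} | 1 pending]
  clash: Bool vs (a -> b)

Answer: FAIL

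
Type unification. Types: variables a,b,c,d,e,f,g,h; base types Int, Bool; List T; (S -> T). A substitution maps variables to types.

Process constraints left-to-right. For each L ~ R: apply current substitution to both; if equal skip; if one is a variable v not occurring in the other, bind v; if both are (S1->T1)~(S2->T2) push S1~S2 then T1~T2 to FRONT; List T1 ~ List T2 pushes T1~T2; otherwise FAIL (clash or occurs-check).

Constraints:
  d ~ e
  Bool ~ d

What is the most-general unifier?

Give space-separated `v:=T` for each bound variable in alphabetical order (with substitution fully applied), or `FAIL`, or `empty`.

step 1: unify d ~ e  [subst: {-} | 1 pending]
  bind d := e
step 2: unify Bool ~ e  [subst: {d:=e} | 0 pending]
  bind e := Bool

Answer: d:=Bool e:=Bool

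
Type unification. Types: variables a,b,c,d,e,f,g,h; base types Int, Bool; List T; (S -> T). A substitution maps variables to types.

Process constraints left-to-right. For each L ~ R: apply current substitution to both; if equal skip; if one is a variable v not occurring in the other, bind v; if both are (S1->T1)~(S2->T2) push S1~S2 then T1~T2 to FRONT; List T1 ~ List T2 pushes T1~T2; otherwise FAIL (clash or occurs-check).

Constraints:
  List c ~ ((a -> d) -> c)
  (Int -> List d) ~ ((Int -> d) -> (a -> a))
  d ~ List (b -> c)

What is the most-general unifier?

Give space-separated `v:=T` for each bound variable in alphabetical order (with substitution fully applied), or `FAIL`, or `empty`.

step 1: unify List c ~ ((a -> d) -> c)  [subst: {-} | 2 pending]
  clash: List c vs ((a -> d) -> c)

Answer: FAIL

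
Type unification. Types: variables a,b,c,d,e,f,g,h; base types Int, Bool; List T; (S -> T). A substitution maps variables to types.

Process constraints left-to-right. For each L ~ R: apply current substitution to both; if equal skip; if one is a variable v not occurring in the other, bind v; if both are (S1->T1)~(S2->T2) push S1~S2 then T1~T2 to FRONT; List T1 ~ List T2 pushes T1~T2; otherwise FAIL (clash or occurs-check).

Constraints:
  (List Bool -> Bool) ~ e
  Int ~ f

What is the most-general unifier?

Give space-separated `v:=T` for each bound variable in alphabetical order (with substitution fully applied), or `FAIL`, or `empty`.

Answer: e:=(List Bool -> Bool) f:=Int

Derivation:
step 1: unify (List Bool -> Bool) ~ e  [subst: {-} | 1 pending]
  bind e := (List Bool -> Bool)
step 2: unify Int ~ f  [subst: {e:=(List Bool -> Bool)} | 0 pending]
  bind f := Int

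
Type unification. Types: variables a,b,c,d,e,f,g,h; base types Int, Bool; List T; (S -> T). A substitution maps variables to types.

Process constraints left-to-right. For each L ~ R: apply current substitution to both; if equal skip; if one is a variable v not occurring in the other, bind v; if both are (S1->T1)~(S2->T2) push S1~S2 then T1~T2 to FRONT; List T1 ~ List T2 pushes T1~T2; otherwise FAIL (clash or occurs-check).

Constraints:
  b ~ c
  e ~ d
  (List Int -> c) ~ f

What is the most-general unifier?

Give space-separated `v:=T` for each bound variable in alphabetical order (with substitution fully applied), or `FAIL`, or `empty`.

Answer: b:=c e:=d f:=(List Int -> c)

Derivation:
step 1: unify b ~ c  [subst: {-} | 2 pending]
  bind b := c
step 2: unify e ~ d  [subst: {b:=c} | 1 pending]
  bind e := d
step 3: unify (List Int -> c) ~ f  [subst: {b:=c, e:=d} | 0 pending]
  bind f := (List Int -> c)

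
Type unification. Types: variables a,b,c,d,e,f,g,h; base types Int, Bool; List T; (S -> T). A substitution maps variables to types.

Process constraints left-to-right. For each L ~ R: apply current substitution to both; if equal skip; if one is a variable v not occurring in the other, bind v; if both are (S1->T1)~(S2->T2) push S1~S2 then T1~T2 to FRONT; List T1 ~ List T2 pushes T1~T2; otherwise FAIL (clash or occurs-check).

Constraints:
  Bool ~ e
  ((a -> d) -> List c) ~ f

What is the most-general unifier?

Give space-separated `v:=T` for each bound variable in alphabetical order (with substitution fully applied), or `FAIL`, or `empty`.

step 1: unify Bool ~ e  [subst: {-} | 1 pending]
  bind e := Bool
step 2: unify ((a -> d) -> List c) ~ f  [subst: {e:=Bool} | 0 pending]
  bind f := ((a -> d) -> List c)

Answer: e:=Bool f:=((a -> d) -> List c)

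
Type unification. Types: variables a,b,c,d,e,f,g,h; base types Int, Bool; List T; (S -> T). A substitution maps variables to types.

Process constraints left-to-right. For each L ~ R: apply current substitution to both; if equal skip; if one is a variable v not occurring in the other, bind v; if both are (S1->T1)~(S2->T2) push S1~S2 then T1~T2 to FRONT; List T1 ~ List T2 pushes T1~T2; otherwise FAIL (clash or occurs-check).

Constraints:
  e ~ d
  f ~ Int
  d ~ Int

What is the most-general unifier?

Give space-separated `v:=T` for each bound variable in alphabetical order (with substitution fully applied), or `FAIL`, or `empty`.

step 1: unify e ~ d  [subst: {-} | 2 pending]
  bind e := d
step 2: unify f ~ Int  [subst: {e:=d} | 1 pending]
  bind f := Int
step 3: unify d ~ Int  [subst: {e:=d, f:=Int} | 0 pending]
  bind d := Int

Answer: d:=Int e:=Int f:=Int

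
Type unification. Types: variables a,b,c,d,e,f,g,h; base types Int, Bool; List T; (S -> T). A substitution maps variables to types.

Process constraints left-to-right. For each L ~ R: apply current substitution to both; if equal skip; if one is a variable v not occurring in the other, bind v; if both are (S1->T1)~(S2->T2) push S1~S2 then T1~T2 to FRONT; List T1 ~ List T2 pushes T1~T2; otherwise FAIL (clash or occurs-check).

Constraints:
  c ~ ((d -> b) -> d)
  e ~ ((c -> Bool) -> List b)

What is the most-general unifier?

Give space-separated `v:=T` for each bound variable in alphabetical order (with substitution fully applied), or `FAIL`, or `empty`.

Answer: c:=((d -> b) -> d) e:=((((d -> b) -> d) -> Bool) -> List b)

Derivation:
step 1: unify c ~ ((d -> b) -> d)  [subst: {-} | 1 pending]
  bind c := ((d -> b) -> d)
step 2: unify e ~ ((((d -> b) -> d) -> Bool) -> List b)  [subst: {c:=((d -> b) -> d)} | 0 pending]
  bind e := ((((d -> b) -> d) -> Bool) -> List b)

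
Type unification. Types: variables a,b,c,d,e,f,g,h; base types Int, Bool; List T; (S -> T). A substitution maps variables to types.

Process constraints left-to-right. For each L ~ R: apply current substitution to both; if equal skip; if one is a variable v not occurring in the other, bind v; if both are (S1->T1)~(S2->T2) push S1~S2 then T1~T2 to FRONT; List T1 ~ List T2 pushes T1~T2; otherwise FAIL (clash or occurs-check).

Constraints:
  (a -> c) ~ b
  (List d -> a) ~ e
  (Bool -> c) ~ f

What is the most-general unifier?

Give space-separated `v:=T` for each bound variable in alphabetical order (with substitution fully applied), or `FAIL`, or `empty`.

step 1: unify (a -> c) ~ b  [subst: {-} | 2 pending]
  bind b := (a -> c)
step 2: unify (List d -> a) ~ e  [subst: {b:=(a -> c)} | 1 pending]
  bind e := (List d -> a)
step 3: unify (Bool -> c) ~ f  [subst: {b:=(a -> c), e:=(List d -> a)} | 0 pending]
  bind f := (Bool -> c)

Answer: b:=(a -> c) e:=(List d -> a) f:=(Bool -> c)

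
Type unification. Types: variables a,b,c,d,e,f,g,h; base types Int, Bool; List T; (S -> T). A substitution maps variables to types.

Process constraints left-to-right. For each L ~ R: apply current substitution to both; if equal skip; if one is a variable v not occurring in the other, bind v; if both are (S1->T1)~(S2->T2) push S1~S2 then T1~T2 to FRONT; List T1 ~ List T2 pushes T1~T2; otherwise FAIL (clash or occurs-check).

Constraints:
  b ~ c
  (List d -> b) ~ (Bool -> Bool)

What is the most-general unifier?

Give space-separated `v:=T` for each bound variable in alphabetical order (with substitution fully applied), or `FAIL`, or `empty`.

Answer: FAIL

Derivation:
step 1: unify b ~ c  [subst: {-} | 1 pending]
  bind b := c
step 2: unify (List d -> c) ~ (Bool -> Bool)  [subst: {b:=c} | 0 pending]
  -> decompose arrow: push List d~Bool, c~Bool
step 3: unify List d ~ Bool  [subst: {b:=c} | 1 pending]
  clash: List d vs Bool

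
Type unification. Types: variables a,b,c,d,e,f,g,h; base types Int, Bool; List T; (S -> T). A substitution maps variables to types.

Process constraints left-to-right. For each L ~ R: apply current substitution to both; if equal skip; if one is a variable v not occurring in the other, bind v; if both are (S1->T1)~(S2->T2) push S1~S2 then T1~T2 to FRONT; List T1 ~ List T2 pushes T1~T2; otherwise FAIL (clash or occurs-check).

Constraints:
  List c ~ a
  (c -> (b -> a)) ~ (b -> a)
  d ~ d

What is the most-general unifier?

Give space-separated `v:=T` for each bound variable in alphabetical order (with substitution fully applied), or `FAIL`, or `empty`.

Answer: FAIL

Derivation:
step 1: unify List c ~ a  [subst: {-} | 2 pending]
  bind a := List c
step 2: unify (c -> (b -> List c)) ~ (b -> List c)  [subst: {a:=List c} | 1 pending]
  -> decompose arrow: push c~b, (b -> List c)~List c
step 3: unify c ~ b  [subst: {a:=List c} | 2 pending]
  bind c := b
step 4: unify (b -> List b) ~ List b  [subst: {a:=List c, c:=b} | 1 pending]
  clash: (b -> List b) vs List b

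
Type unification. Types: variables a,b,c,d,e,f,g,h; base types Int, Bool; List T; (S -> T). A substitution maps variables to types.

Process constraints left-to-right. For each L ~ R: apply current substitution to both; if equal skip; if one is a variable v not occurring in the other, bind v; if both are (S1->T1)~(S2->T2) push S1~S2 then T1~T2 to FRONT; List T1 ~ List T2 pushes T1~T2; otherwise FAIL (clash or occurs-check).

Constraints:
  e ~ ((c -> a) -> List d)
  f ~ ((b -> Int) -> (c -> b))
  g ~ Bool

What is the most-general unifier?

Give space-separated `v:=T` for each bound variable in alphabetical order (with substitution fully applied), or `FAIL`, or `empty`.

Answer: e:=((c -> a) -> List d) f:=((b -> Int) -> (c -> b)) g:=Bool

Derivation:
step 1: unify e ~ ((c -> a) -> List d)  [subst: {-} | 2 pending]
  bind e := ((c -> a) -> List d)
step 2: unify f ~ ((b -> Int) -> (c -> b))  [subst: {e:=((c -> a) -> List d)} | 1 pending]
  bind f := ((b -> Int) -> (c -> b))
step 3: unify g ~ Bool  [subst: {e:=((c -> a) -> List d), f:=((b -> Int) -> (c -> b))} | 0 pending]
  bind g := Bool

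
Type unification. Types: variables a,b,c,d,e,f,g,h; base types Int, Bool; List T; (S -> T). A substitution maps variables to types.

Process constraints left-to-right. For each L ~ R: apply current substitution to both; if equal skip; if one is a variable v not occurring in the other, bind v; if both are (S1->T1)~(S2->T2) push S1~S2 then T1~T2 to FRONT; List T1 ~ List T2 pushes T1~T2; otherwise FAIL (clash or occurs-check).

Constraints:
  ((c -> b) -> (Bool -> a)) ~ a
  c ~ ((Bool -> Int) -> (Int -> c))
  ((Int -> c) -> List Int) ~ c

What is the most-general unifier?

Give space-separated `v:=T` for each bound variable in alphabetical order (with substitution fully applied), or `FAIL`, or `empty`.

step 1: unify ((c -> b) -> (Bool -> a)) ~ a  [subst: {-} | 2 pending]
  occurs-check fail

Answer: FAIL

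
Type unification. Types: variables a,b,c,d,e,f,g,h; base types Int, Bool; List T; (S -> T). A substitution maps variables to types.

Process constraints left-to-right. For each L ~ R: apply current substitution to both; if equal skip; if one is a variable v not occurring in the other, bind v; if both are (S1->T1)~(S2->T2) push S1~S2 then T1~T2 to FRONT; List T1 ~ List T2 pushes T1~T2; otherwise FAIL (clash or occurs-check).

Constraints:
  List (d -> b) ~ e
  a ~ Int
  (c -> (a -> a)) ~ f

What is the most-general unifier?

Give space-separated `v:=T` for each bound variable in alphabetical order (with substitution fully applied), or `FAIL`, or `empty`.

step 1: unify List (d -> b) ~ e  [subst: {-} | 2 pending]
  bind e := List (d -> b)
step 2: unify a ~ Int  [subst: {e:=List (d -> b)} | 1 pending]
  bind a := Int
step 3: unify (c -> (Int -> Int)) ~ f  [subst: {e:=List (d -> b), a:=Int} | 0 pending]
  bind f := (c -> (Int -> Int))

Answer: a:=Int e:=List (d -> b) f:=(c -> (Int -> Int))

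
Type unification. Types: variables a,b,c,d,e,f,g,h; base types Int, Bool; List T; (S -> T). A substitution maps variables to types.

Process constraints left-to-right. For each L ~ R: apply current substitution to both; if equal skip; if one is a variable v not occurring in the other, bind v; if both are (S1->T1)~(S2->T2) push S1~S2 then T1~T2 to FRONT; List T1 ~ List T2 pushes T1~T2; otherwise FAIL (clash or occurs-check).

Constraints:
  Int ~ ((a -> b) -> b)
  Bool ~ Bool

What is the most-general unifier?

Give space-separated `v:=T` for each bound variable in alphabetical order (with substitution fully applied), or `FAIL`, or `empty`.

Answer: FAIL

Derivation:
step 1: unify Int ~ ((a -> b) -> b)  [subst: {-} | 1 pending]
  clash: Int vs ((a -> b) -> b)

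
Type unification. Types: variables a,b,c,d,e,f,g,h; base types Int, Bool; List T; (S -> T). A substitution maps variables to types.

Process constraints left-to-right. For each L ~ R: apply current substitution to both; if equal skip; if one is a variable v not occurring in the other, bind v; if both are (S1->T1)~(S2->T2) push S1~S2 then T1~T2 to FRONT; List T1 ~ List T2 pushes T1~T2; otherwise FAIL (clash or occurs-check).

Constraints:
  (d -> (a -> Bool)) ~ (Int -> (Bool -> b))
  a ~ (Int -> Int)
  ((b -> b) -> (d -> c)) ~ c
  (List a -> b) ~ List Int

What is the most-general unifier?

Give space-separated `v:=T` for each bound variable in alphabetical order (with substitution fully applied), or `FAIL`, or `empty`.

step 1: unify (d -> (a -> Bool)) ~ (Int -> (Bool -> b))  [subst: {-} | 3 pending]
  -> decompose arrow: push d~Int, (a -> Bool)~(Bool -> b)
step 2: unify d ~ Int  [subst: {-} | 4 pending]
  bind d := Int
step 3: unify (a -> Bool) ~ (Bool -> b)  [subst: {d:=Int} | 3 pending]
  -> decompose arrow: push a~Bool, Bool~b
step 4: unify a ~ Bool  [subst: {d:=Int} | 4 pending]
  bind a := Bool
step 5: unify Bool ~ b  [subst: {d:=Int, a:=Bool} | 3 pending]
  bind b := Bool
step 6: unify Bool ~ (Int -> Int)  [subst: {d:=Int, a:=Bool, b:=Bool} | 2 pending]
  clash: Bool vs (Int -> Int)

Answer: FAIL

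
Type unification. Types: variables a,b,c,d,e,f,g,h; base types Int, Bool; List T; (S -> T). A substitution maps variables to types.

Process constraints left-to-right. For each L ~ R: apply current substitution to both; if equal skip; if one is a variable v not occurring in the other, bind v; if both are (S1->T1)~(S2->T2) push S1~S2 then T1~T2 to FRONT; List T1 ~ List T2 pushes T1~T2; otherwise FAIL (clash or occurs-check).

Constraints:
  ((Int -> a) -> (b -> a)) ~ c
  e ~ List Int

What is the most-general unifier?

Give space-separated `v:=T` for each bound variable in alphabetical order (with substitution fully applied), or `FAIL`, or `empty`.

Answer: c:=((Int -> a) -> (b -> a)) e:=List Int

Derivation:
step 1: unify ((Int -> a) -> (b -> a)) ~ c  [subst: {-} | 1 pending]
  bind c := ((Int -> a) -> (b -> a))
step 2: unify e ~ List Int  [subst: {c:=((Int -> a) -> (b -> a))} | 0 pending]
  bind e := List Int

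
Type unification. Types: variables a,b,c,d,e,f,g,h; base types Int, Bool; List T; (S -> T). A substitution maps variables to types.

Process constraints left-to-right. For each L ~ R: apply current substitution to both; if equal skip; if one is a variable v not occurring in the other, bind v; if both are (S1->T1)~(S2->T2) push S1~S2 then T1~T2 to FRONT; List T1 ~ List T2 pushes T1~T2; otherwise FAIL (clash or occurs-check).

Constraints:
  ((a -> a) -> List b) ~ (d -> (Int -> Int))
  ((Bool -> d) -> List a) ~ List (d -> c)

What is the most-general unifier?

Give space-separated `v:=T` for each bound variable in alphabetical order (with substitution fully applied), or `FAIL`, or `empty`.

step 1: unify ((a -> a) -> List b) ~ (d -> (Int -> Int))  [subst: {-} | 1 pending]
  -> decompose arrow: push (a -> a)~d, List b~(Int -> Int)
step 2: unify (a -> a) ~ d  [subst: {-} | 2 pending]
  bind d := (a -> a)
step 3: unify List b ~ (Int -> Int)  [subst: {d:=(a -> a)} | 1 pending]
  clash: List b vs (Int -> Int)

Answer: FAIL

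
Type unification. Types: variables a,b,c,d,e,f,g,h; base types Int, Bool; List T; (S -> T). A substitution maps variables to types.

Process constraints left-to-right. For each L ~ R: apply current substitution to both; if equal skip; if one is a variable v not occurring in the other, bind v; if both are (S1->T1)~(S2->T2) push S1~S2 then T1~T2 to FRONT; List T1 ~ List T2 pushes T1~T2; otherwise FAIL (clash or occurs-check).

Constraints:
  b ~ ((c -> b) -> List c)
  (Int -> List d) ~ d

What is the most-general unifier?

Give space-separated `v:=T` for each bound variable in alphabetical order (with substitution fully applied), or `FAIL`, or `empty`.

step 1: unify b ~ ((c -> b) -> List c)  [subst: {-} | 1 pending]
  occurs-check fail: b in ((c -> b) -> List c)

Answer: FAIL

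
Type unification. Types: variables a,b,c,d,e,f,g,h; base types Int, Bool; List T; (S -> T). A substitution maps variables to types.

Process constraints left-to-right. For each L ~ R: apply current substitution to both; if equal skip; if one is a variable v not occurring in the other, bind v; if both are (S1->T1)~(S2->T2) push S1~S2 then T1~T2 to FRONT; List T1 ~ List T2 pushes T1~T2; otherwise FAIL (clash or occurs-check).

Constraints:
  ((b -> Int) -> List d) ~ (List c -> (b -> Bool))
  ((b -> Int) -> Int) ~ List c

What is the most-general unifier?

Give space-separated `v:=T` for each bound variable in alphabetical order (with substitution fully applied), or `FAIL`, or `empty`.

Answer: FAIL

Derivation:
step 1: unify ((b -> Int) -> List d) ~ (List c -> (b -> Bool))  [subst: {-} | 1 pending]
  -> decompose arrow: push (b -> Int)~List c, List d~(b -> Bool)
step 2: unify (b -> Int) ~ List c  [subst: {-} | 2 pending]
  clash: (b -> Int) vs List c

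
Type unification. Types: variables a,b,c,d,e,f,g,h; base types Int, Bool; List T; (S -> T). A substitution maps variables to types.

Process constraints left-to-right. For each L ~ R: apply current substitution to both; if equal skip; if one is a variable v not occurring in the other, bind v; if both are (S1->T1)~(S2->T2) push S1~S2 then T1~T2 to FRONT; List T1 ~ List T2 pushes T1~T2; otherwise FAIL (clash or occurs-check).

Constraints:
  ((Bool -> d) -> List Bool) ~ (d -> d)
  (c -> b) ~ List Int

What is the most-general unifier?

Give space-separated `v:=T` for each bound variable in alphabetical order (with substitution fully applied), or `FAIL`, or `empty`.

step 1: unify ((Bool -> d) -> List Bool) ~ (d -> d)  [subst: {-} | 1 pending]
  -> decompose arrow: push (Bool -> d)~d, List Bool~d
step 2: unify (Bool -> d) ~ d  [subst: {-} | 2 pending]
  occurs-check fail

Answer: FAIL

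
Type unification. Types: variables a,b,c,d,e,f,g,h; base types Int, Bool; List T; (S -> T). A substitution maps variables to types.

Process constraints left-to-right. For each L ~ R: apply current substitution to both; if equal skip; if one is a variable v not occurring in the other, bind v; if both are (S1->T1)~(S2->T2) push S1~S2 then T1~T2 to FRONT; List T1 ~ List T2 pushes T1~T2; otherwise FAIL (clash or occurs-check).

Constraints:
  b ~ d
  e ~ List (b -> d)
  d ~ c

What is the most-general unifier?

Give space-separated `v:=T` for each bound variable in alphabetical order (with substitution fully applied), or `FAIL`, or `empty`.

step 1: unify b ~ d  [subst: {-} | 2 pending]
  bind b := d
step 2: unify e ~ List (d -> d)  [subst: {b:=d} | 1 pending]
  bind e := List (d -> d)
step 3: unify d ~ c  [subst: {b:=d, e:=List (d -> d)} | 0 pending]
  bind d := c

Answer: b:=c d:=c e:=List (c -> c)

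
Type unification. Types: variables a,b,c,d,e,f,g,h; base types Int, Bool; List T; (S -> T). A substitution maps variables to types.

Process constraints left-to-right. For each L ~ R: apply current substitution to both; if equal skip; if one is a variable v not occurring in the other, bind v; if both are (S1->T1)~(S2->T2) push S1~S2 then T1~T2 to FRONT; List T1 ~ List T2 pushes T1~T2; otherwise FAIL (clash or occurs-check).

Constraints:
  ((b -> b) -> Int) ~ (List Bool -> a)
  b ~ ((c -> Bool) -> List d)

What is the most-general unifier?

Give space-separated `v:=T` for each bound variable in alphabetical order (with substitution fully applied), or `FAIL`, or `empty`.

step 1: unify ((b -> b) -> Int) ~ (List Bool -> a)  [subst: {-} | 1 pending]
  -> decompose arrow: push (b -> b)~List Bool, Int~a
step 2: unify (b -> b) ~ List Bool  [subst: {-} | 2 pending]
  clash: (b -> b) vs List Bool

Answer: FAIL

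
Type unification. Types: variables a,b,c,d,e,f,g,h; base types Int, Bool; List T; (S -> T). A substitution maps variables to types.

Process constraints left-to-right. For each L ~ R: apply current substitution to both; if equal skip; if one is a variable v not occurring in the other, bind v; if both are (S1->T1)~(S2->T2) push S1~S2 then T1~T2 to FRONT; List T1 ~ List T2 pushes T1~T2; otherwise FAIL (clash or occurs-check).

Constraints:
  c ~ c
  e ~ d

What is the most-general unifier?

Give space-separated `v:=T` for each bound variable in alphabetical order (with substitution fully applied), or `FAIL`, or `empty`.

step 1: unify c ~ c  [subst: {-} | 1 pending]
  -> identical, skip
step 2: unify e ~ d  [subst: {-} | 0 pending]
  bind e := d

Answer: e:=d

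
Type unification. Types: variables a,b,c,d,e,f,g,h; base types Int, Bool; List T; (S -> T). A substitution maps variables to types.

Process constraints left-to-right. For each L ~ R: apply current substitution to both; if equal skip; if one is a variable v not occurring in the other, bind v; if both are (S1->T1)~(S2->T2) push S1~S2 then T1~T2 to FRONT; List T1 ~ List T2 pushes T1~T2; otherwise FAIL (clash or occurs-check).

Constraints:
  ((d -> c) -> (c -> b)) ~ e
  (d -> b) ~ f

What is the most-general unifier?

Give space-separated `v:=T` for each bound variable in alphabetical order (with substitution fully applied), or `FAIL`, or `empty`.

step 1: unify ((d -> c) -> (c -> b)) ~ e  [subst: {-} | 1 pending]
  bind e := ((d -> c) -> (c -> b))
step 2: unify (d -> b) ~ f  [subst: {e:=((d -> c) -> (c -> b))} | 0 pending]
  bind f := (d -> b)

Answer: e:=((d -> c) -> (c -> b)) f:=(d -> b)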